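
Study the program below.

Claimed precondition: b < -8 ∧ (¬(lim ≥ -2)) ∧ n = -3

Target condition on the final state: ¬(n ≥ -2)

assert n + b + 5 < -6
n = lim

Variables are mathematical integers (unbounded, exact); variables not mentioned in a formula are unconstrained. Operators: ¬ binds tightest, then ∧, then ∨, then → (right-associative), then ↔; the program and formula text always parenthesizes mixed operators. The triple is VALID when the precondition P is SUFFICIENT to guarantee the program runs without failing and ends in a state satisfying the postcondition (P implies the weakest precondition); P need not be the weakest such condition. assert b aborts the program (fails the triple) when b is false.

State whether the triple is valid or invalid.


Working backward. After the program, ¬(n ≥ -2) must hold.
Before n := lim: ¬(lim ≥ -2)
Before assert n + b + 5 < -6: b + n < -11 ∧ (¬(lim ≥ -2))
The weakest precondition is b + n < -11 ∧ (¬(lim ≥ -2)).
Check whether b < -8 ∧ (¬(lim ≥ -2)) ∧ n = -3 implies it.
Every state satisfying the precondition satisfies the weakest precondition: the implication holds.
Answer: valid


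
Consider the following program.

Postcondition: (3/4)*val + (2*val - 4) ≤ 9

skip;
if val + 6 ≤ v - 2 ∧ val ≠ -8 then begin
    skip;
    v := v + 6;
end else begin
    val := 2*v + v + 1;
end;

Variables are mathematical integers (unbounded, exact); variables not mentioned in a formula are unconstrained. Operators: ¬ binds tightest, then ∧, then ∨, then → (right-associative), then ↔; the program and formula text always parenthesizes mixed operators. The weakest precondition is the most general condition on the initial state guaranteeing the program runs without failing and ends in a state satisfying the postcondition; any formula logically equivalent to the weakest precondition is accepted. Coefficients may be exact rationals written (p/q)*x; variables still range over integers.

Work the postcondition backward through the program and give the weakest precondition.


Working backward. After the program, the postcondition (3/4)*val + (2*val - 4) ≤ 9 must hold; in canonical form it is (11/4)*val ≤ 13.
Then branch requires (11/4)*val ≤ 13; else branch requires (33/4)*v ≤ 41/4.
Before the if: ((val ≤ v - 8 ∧ val ≠ -8) → (11/4)*val ≤ 13) ∧ ((¬(val ≤ v - 8 ∧ val ≠ -8)) → (33/4)*v ≤ 41/4)
Before skip: ((val ≤ v - 8 ∧ val ≠ -8) → (11/4)*val ≤ 13) ∧ ((¬(val ≤ v - 8 ∧ val ≠ -8)) → (33/4)*v ≤ 41/4)
Answer: WP = ((val ≤ v - 8 ∧ val ≠ -8) → (11/4)*val ≤ 13) ∧ ((¬(val ≤ v - 8 ∧ val ≠ -8)) → (33/4)*v ≤ 41/4)


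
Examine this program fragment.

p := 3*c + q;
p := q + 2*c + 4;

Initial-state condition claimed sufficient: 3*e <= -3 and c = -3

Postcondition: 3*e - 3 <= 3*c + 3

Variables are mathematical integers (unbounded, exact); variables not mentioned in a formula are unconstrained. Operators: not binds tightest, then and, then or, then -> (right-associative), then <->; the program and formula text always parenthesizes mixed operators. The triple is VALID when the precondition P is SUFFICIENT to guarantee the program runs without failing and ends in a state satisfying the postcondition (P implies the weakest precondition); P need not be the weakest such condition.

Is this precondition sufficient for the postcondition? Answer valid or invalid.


Working backward. After the program, the postcondition 3*e - 3 <= 3*c + 3 must hold; in canonical form it is 3*e <= 3*c + 6.
Before p := q + 2*c + 4: 3*e <= 3*c + 6
Before p := 3*c + q: 3*e <= 3*c + 6
The weakest precondition is 3*e <= 3*c + 6.
Check whether 3*e <= -3 and c = -3 implies it.
Every state satisfying the precondition satisfies the weakest precondition: the implication holds.
Answer: valid


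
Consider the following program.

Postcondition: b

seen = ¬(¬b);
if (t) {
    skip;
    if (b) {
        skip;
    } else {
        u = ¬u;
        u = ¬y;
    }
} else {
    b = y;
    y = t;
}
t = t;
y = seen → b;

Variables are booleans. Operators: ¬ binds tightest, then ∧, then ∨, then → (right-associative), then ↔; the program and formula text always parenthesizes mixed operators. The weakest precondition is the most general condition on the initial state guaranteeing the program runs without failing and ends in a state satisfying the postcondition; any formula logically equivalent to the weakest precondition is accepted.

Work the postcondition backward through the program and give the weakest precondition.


Working backward. After the program, b must hold.
Before y := seen → b: b
Before t := t: b
Then branch requires (¬b) → b; else branch requires y.
Before the if: (t → ((¬b) → b)) ∧ ((¬t) → y)
Before seen := ¬(¬b): (t → ((¬b) → b)) ∧ ((¬t) → y)
Answer: WP = (t → ((¬b) → b)) ∧ ((¬t) → y)


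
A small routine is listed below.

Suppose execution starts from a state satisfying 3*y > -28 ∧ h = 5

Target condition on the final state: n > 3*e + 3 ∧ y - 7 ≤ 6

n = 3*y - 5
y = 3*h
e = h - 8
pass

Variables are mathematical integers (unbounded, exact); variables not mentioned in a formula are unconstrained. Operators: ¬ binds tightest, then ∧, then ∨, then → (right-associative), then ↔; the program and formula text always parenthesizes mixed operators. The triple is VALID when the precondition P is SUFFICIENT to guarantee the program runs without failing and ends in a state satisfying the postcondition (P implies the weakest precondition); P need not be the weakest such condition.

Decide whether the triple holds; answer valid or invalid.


Working backward. After the program, the postcondition n > 3*e + 3 ∧ y - 7 ≤ 6 must hold; in canonical form it is n > 3*e + 3 ∧ y ≤ 13.
Before skip: n > 3*e + 3 ∧ y ≤ 13
Before e := h - 8: n > 3*h - 21 ∧ y ≤ 13
Before y := 3*h: n > 3*h - 21 ∧ 3*h ≤ 13
Before n := 3*y - 5: 3*y > 3*h - 16 ∧ 3*h ≤ 13
The weakest precondition is 3*y > 3*h - 16 ∧ 3*h ≤ 13.
Check whether 3*y > -28 ∧ h = 5 implies it.
Countermodel: at the initial state h = 5, y = -9, the precondition holds but the weakest precondition fails.
Answer: invalid


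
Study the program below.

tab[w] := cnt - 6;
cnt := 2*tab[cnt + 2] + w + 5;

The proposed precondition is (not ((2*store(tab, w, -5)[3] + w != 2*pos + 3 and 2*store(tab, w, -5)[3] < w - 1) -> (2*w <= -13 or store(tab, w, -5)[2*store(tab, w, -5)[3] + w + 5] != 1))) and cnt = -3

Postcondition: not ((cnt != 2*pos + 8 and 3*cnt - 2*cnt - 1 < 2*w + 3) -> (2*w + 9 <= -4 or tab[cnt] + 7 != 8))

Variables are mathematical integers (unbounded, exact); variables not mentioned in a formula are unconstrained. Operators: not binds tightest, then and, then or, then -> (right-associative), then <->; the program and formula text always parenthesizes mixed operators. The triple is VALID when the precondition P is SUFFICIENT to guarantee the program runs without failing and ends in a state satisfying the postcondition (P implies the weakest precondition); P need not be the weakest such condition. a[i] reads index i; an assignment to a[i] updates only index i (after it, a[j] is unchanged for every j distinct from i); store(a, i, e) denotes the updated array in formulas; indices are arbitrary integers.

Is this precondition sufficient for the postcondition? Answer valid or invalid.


Working backward. After the program, the postcondition not ((cnt != 2*pos + 8 and 3*cnt - 2*cnt - 1 < 2*w + 3) -> (2*w + 9 <= -4 or tab[cnt] + 7 != 8)) must hold; in canonical form it is not ((cnt != 2*pos + 8 and cnt < 2*w + 4) -> (2*w <= -13 or tab[cnt] != 1)).
Before cnt := 2*tab[cnt + 2] + w + 5: not ((2*tab[cnt + 2] + w != 2*pos + 3 and 2*tab[cnt + 2] < w - 1) -> (2*w <= -13 or tab[2*tab[cnt + 2] + w + 5] != 1))
Before tab[w] := cnt - 6: not ((2*store(tab, w, cnt - 6)[cnt + 2] + w != 2*pos + 3 and 2*store(tab, w, cnt - 6)[cnt + 2] < w - 1) -> (2*w <= -13 or store(tab, w, cnt - 6)[2*store(tab, w, cnt - 6)[cnt + 2] + w + 5] != 1))
The weakest precondition is not ((2*store(tab, w, cnt - 6)[cnt + 2] + w != 2*pos + 3 and 2*store(tab, w, cnt - 6)[cnt + 2] < w - 1) -> (2*w <= -13 or store(tab, w, cnt - 6)[2*store(tab, w, cnt - 6)[cnt + 2] + w + 5] != 1)).
Check whether (not ((2*store(tab, w, -5)[3] + w != 2*pos + 3 and 2*store(tab, w, -5)[3] < w - 1) -> (2*w <= -13 or store(tab, w, -5)[2*store(tab, w, -5)[3] + w + 5] != 1))) and cnt = -3 implies it.
Countermodel: at the initial state cnt = -3, pos = 0, tab = {[-50089] = 11, [-5] = 1, [-4] = 2, [-1] = -25045, [3] = -3, elsewhere 2}, w = -4, the precondition holds but the weakest precondition fails.
Answer: invalid


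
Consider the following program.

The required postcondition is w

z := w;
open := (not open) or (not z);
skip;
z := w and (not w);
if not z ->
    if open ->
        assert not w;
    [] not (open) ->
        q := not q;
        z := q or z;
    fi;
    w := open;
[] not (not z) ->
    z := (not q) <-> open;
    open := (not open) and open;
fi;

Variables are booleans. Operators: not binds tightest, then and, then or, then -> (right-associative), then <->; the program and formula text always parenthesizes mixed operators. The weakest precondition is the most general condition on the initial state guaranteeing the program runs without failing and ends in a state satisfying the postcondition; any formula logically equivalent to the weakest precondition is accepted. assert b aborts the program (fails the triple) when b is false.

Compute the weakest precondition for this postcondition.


Working backward. After the program, w must hold.
Then branch requires (open -> ((not w) and open)) and ((not open) -> open); else branch requires w.
Before the if: ((not z) -> ((open -> ((not w) and open)) and ((not open) -> open))) and (z -> w)
Before z := w and (not w): (open -> ((not w) and open)) and ((not open) -> open)
Before skip: (open -> ((not w) and open)) and ((not open) -> open)
Before open := (not open) or (not z): (((not open) or (not z)) -> ((not w) and ((not open) or (not z)))) and ((not ((not open) or (not z))) -> ((not open) or (not z)))
Before z := w: (((not open) or (not w)) -> ((not w) and ((not open) or (not w)))) and ((not ((not open) or (not w))) -> ((not open) or (not w)))
Answer: WP = (((not open) or (not w)) -> ((not w) and ((not open) or (not w)))) and ((not ((not open) or (not w))) -> ((not open) or (not w)))


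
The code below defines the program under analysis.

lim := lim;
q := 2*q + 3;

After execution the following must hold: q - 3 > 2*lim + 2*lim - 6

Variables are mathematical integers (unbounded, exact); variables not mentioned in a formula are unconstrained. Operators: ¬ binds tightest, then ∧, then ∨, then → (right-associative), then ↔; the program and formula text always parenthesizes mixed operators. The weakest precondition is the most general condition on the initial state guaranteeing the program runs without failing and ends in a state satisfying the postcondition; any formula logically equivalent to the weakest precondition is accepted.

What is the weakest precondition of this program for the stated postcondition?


Working backward. After the program, the postcondition q - 3 > 2*lim + 2*lim - 6 must hold; in canonical form it is q > 4*lim - 3.
Before q := 2*q + 3: 2*q > 4*lim - 6
Before lim := lim: 2*q > 4*lim - 6
Answer: WP = 2*q > 4*lim - 6


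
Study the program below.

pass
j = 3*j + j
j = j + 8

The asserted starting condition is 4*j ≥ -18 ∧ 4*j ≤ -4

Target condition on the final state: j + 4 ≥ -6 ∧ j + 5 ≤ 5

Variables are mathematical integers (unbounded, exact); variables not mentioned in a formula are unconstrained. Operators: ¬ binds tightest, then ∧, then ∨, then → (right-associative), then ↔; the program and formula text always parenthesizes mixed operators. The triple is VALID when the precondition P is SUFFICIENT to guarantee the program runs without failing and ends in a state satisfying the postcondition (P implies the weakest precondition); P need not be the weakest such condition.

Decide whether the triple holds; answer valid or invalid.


Working backward. After the program, the postcondition j + 4 ≥ -6 ∧ j + 5 ≤ 5 must hold; in canonical form it is j ≥ -10 ∧ j ≤ 0.
Before j := j + 8: j ≥ -18 ∧ j ≤ -8
Before j := 3*j + j: 4*j ≥ -18 ∧ 4*j ≤ -8
Before skip: 4*j ≥ -18 ∧ 4*j ≤ -8
The weakest precondition is 4*j ≥ -18 ∧ 4*j ≤ -8.
Check whether 4*j ≥ -18 ∧ 4*j ≤ -4 implies it.
Countermodel: at the initial state j = -1, the precondition holds but the weakest precondition fails.
Answer: invalid


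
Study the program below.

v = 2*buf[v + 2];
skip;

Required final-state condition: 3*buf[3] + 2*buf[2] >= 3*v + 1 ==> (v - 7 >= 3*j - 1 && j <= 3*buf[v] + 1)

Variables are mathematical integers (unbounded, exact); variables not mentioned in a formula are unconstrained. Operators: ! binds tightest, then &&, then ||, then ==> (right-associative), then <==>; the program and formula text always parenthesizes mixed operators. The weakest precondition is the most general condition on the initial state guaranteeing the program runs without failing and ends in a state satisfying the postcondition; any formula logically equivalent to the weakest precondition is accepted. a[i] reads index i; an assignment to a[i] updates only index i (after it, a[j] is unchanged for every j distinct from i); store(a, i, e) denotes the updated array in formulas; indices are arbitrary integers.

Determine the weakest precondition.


Working backward. After the program, the postcondition 3*buf[3] + 2*buf[2] >= 3*v + 1 ==> (v - 7 >= 3*j - 1 && j <= 3*buf[v] + 1) must hold; in canonical form it is 2*buf[2] + 3*buf[3] >= 3*v + 1 ==> (v >= 3*j + 6 && j <= 3*buf[v] + 1).
Before skip: 2*buf[2] + 3*buf[3] >= 3*v + 1 ==> (v >= 3*j + 6 && j <= 3*buf[v] + 1)
Before v := 2*buf[v + 2]: 2*buf[2] + 3*buf[3] >= 6*buf[v + 2] + 1 ==> (2*buf[v + 2] >= 3*j + 6 && j <= 3*buf[2*buf[v + 2]] + 1)
Answer: WP = 2*buf[2] + 3*buf[3] >= 6*buf[v + 2] + 1 ==> (2*buf[v + 2] >= 3*j + 6 && j <= 3*buf[2*buf[v + 2]] + 1)


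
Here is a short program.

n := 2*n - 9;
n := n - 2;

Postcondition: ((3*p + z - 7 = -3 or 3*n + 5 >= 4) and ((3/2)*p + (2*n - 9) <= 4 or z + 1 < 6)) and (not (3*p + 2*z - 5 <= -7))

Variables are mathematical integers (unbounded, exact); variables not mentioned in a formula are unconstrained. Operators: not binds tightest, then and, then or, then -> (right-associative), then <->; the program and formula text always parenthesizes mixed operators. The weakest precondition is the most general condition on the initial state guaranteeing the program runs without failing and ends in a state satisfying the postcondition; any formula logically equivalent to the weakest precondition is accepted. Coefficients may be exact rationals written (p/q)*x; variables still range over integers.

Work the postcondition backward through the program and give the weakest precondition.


Working backward. After the program, the postcondition ((3*p + z - 7 = -3 or 3*n + 5 >= 4) and ((3/2)*p + (2*n - 9) <= 4 or z + 1 < 6)) and (not (3*p + 2*z - 5 <= -7)) must hold; in canonical form it is (3*p + z = 4 or 3*n >= -1) and (2*n + (3/2)*p <= 13 or z < 5) and (not (3*p + 2*z <= -2)).
Before n := n - 2: (3*p + z = 4 or 3*n >= 5) and (2*n + (3/2)*p <= 17 or z < 5) and (not (3*p + 2*z <= -2))
Before n := 2*n - 9: (3*p + z = 4 or 6*n >= 32) and (4*n + (3/2)*p <= 35 or z < 5) and (not (3*p + 2*z <= -2))
Answer: WP = (3*p + z = 4 or 6*n >= 32) and (4*n + (3/2)*p <= 35 or z < 5) and (not (3*p + 2*z <= -2))


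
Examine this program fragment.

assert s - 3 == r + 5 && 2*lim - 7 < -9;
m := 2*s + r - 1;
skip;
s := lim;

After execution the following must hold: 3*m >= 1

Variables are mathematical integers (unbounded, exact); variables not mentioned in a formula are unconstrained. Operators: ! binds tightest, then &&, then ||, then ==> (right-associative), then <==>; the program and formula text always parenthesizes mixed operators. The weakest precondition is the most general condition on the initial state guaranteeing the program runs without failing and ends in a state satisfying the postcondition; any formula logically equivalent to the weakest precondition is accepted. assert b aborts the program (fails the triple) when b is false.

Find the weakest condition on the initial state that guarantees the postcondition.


Working backward. After the program, 3*m >= 1 must hold.
Before s := lim: 3*m >= 1
Before skip: 3*m >= 1
Before m := 2*s + r - 1: 3*r + 6*s >= 4
Before assert s - 3 == r + 5 && 2*lim - 7 < -9: s == r + 8 && 2*lim < -2 && 3*r + 6*s >= 4
Answer: WP = s == r + 8 && 2*lim < -2 && 3*r + 6*s >= 4


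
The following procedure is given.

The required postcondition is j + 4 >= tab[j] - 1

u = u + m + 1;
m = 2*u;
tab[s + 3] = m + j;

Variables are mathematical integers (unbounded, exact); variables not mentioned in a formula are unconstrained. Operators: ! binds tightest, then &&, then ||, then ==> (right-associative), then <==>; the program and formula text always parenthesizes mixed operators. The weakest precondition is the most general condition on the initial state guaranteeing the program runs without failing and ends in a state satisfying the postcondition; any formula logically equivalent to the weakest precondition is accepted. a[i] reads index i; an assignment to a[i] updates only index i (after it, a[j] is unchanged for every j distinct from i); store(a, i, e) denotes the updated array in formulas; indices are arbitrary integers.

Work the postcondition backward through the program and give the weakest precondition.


Working backward. After the program, the postcondition j + 4 >= tab[j] - 1 must hold; in canonical form it is j >= tab[j] - 5.
Before tab[s + 3] := m + j: j >= store(tab, s + 3, j + m)[j] - 5
Before m := 2*u: j >= store(tab, s + 3, j + 2*u)[j] - 5
Before u := u + m + 1: j >= store(tab, s + 3, j + 2*m + 2*u + 2)[j] - 5
Answer: WP = j >= store(tab, s + 3, j + 2*m + 2*u + 2)[j] - 5


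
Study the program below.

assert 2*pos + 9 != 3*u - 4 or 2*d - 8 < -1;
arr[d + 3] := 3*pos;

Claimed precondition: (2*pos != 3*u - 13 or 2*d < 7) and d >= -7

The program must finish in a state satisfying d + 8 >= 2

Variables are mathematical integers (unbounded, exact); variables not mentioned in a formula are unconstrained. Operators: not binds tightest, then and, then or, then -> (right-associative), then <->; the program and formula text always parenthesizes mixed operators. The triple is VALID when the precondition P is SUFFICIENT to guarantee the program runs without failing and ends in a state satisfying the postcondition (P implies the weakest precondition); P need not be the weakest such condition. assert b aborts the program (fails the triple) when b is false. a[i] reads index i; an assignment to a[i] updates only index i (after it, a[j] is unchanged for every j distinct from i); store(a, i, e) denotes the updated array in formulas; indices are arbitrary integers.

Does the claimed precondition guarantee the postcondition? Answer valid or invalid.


Working backward. After the program, the postcondition d + 8 >= 2 must hold; in canonical form it is d >= -6.
Before arr[d + 3] := 3*pos: d >= -6
Before assert 2*pos + 9 != 3*u - 4 or 2*d - 8 < -1: (2*pos != 3*u - 13 or 2*d < 7) and d >= -6
The weakest precondition is (2*pos != 3*u - 13 or 2*d < 7) and d >= -6.
Check whether (2*pos != 3*u - 13 or 2*d < 7) and d >= -7 implies it.
Countermodel: at the initial state d = -7, pos = -7, u = 0, the precondition holds but the weakest precondition fails.
Answer: invalid


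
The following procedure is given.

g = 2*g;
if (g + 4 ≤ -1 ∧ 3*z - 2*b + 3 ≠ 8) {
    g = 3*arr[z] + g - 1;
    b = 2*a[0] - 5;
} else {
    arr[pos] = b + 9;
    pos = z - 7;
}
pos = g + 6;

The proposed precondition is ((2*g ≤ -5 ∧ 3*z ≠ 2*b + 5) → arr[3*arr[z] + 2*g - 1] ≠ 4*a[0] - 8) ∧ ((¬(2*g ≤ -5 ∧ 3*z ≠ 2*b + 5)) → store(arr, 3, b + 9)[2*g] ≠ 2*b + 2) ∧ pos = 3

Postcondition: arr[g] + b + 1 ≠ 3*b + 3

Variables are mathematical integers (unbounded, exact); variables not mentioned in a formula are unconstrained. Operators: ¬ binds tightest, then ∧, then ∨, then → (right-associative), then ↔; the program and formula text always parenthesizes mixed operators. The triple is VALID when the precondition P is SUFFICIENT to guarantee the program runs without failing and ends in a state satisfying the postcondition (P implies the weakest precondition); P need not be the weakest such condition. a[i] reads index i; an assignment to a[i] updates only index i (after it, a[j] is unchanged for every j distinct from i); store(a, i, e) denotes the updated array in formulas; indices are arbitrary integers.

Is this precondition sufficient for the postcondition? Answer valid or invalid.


Working backward. After the program, the postcondition arr[g] + b + 1 ≠ 3*b + 3 must hold; in canonical form it is arr[g] ≠ 2*b + 2.
Before pos := g + 6: arr[g] ≠ 2*b + 2
Then branch requires arr[3*arr[z] + g - 1] ≠ 4*a[0] - 8; else branch requires store(arr, pos, b + 9)[g] ≠ 2*b + 2.
Before the if: ((g ≤ -5 ∧ 3*z ≠ 2*b + 5) → arr[3*arr[z] + g - 1] ≠ 4*a[0] - 8) ∧ ((¬(g ≤ -5 ∧ 3*z ≠ 2*b + 5)) → store(arr, pos, b + 9)[g] ≠ 2*b + 2)
Before g := 2*g: ((2*g ≤ -5 ∧ 3*z ≠ 2*b + 5) → arr[3*arr[z] + 2*g - 1] ≠ 4*a[0] - 8) ∧ ((¬(2*g ≤ -5 ∧ 3*z ≠ 2*b + 5)) → store(arr, pos, b + 9)[2*g] ≠ 2*b + 2)
The weakest precondition is ((2*g ≤ -5 ∧ 3*z ≠ 2*b + 5) → arr[3*arr[z] + 2*g - 1] ≠ 4*a[0] - 8) ∧ ((¬(2*g ≤ -5 ∧ 3*z ≠ 2*b + 5)) → store(arr, pos, b + 9)[2*g] ≠ 2*b + 2).
Check whether ((2*g ≤ -5 ∧ 3*z ≠ 2*b + 5) → arr[3*arr[z] + 2*g - 1] ≠ 4*a[0] - 8) ∧ ((¬(2*g ≤ -5 ∧ 3*z ≠ 2*b + 5)) → store(arr, 3, b + 9)[2*g] ≠ 2*b + 2) ∧ pos = 3 implies it.
Every state satisfying the precondition satisfies the weakest precondition: the implication holds.
Answer: valid


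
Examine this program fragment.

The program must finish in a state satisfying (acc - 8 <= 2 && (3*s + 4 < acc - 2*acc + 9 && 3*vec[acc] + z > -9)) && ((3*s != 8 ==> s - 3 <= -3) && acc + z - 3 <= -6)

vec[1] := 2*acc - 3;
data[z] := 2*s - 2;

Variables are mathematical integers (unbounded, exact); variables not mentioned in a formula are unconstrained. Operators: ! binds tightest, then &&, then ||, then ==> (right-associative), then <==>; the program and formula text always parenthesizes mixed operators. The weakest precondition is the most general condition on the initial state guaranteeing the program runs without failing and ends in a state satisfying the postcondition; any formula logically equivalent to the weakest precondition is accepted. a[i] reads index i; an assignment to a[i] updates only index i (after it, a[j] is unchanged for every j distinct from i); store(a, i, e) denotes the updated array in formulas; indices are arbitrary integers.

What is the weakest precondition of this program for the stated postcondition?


Working backward. After the program, the postcondition (acc - 8 <= 2 && (3*s + 4 < acc - 2*acc + 9 && 3*vec[acc] + z > -9)) && ((3*s != 8 ==> s - 3 <= -3) && acc + z - 3 <= -6) must hold; in canonical form it is acc <= 10 && acc + 3*s < 5 && 3*vec[acc] + z > -9 && (3*s != 8 ==> s <= 0) && acc + z <= -3.
Before data[z] := 2*s - 2: acc <= 10 && acc + 3*s < 5 && 3*vec[acc] + z > -9 && (3*s != 8 ==> s <= 0) && acc + z <= -3
Before vec[1] := 2*acc - 3: acc <= 10 && acc + 3*s < 5 && 3*store(vec, 1, 2*acc - 3)[acc] + z > -9 && (3*s != 8 ==> s <= 0) && acc + z <= -3
Answer: WP = acc <= 10 && acc + 3*s < 5 && 3*store(vec, 1, 2*acc - 3)[acc] + z > -9 && (3*s != 8 ==> s <= 0) && acc + z <= -3


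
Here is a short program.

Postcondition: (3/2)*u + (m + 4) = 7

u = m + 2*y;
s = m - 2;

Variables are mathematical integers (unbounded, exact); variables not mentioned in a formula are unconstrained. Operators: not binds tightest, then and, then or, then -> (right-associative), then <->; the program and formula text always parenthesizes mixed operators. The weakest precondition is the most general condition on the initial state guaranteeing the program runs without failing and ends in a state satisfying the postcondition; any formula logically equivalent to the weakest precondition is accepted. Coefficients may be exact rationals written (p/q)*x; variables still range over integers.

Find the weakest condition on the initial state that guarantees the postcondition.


Working backward. After the program, the postcondition (3/2)*u + (m + 4) = 7 must hold; in canonical form it is m + (3/2)*u = 3.
Before s := m - 2: m + (3/2)*u = 3
Before u := m + 2*y: (5/2)*m + 3*y = 3
Answer: WP = (5/2)*m + 3*y = 3


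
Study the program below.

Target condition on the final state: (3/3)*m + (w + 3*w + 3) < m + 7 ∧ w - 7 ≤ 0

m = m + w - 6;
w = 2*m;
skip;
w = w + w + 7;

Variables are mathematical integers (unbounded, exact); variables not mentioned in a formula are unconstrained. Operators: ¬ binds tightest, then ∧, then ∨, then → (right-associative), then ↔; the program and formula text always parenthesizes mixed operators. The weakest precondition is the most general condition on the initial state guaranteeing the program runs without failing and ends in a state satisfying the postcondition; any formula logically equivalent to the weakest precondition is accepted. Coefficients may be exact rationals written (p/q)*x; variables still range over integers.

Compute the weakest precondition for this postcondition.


Working backward. After the program, the postcondition (3/3)*m + (w + 3*w + 3) < m + 7 ∧ w - 7 ≤ 0 must hold; in canonical form it is 4*w < 4 ∧ w ≤ 7.
Before w := w + w + 7: 8*w < -24 ∧ 2*w ≤ 0
Before skip: 8*w < -24 ∧ 2*w ≤ 0
Before w := 2*m: 16*m < -24 ∧ 4*m ≤ 0
Before m := m + w - 6: 16*m + 16*w < 72 ∧ 4*m + 4*w ≤ 24
Answer: WP = 16*m + 16*w < 72 ∧ 4*m + 4*w ≤ 24


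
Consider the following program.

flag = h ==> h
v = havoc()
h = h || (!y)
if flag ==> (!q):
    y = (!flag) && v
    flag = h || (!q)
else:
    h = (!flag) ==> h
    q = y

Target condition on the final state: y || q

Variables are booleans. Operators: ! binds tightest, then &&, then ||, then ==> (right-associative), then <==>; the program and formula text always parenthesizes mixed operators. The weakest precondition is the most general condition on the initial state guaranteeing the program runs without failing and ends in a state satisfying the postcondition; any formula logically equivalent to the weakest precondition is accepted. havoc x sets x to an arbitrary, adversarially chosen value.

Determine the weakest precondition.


Working backward. After the program, y || q must hold.
Then branch requires ((!flag) && v) || q; else branch requires y.
Before the if: ((flag ==> (!q)) ==> (((!flag) && v) || q)) && ((!(flag ==> (!q))) ==> y)
Before h := h || (!y): ((flag ==> (!q)) ==> (((!flag) && v) || q)) && ((!(flag ==> (!q))) ==> y)
Before havoc v: ((flag ==> (!q)) ==> ((!flag) || q)) && ((!(flag ==> (!q))) ==> y) && ((flag ==> (!q)) ==> q)
Before flag := h ==> h: ((!q) ==> q) && (q ==> y)
Answer: WP = ((!q) ==> q) && (q ==> y)


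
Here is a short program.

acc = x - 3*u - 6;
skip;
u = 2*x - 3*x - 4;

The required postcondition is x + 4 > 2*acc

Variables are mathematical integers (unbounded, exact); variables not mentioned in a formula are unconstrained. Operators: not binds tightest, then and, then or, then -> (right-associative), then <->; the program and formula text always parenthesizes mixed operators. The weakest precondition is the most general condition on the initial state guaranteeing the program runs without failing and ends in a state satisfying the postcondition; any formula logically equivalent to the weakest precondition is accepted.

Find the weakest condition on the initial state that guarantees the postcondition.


Working backward. After the program, the postcondition x + 4 > 2*acc must hold; in canonical form it is x > 2*acc - 4.
Before u := 2*x - 3*x - 4: x > 2*acc - 4
Before skip: x > 2*acc - 4
Before acc := x - 3*u - 6: 6*u > x - 16
Answer: WP = 6*u > x - 16


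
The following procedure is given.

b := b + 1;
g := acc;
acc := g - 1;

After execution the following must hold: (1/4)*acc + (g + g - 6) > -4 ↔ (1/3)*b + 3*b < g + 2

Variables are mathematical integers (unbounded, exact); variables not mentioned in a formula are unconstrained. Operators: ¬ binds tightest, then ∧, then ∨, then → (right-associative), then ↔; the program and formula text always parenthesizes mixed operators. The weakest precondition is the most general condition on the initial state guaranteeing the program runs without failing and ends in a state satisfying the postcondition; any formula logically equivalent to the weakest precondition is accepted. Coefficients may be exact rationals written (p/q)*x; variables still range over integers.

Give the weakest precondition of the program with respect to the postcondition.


Working backward. After the program, the postcondition (1/4)*acc + (g + g - 6) > -4 ↔ (1/3)*b + 3*b < g + 2 must hold; in canonical form it is (1/4)*acc + 2*g > 2 ↔ (10/3)*b < g + 2.
Before acc := g - 1: (9/4)*g > 9/4 ↔ (10/3)*b < g + 2
Before g := acc: (9/4)*acc > 9/4 ↔ (10/3)*b < acc + 2
Before b := b + 1: (9/4)*acc > 9/4 ↔ (10/3)*b < acc - 4/3
Answer: WP = (9/4)*acc > 9/4 ↔ (10/3)*b < acc - 4/3


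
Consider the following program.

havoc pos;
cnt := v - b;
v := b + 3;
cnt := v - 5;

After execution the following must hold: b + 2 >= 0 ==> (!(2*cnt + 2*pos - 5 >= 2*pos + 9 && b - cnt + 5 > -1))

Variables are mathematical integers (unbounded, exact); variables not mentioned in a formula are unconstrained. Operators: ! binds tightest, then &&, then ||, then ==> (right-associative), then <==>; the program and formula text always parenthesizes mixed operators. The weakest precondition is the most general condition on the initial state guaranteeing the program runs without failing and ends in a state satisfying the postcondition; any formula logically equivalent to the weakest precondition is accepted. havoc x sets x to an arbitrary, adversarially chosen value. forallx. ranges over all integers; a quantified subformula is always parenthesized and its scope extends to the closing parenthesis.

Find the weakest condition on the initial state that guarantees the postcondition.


Working backward. After the program, the postcondition b + 2 >= 0 ==> (!(2*cnt + 2*pos - 5 >= 2*pos + 9 && b - cnt + 5 > -1)) must hold; in canonical form it is b >= -2 ==> (!(2*cnt >= 14 && b > cnt - 6)).
Before cnt := v - 5: b >= -2 ==> (!(2*v >= 24 && b > v - 11))
Before v := b + 3: b >= -2 ==> (!(2*b >= 18))
Before cnt := v - b: b >= -2 ==> (!(2*b >= 18))
Before havoc pos: b >= -2 ==> (!(2*b >= 18))
Answer: WP = b >= -2 ==> (!(2*b >= 18))


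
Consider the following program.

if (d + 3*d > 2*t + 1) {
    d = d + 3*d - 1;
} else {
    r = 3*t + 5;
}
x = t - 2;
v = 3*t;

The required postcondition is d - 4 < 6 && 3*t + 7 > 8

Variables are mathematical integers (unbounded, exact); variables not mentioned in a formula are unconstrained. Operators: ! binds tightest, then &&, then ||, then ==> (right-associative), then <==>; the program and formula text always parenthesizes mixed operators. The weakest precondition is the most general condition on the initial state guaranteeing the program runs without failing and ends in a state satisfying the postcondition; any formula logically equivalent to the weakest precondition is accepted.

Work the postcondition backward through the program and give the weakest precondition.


Working backward. After the program, the postcondition d - 4 < 6 && 3*t + 7 > 8 must hold; in canonical form it is d < 10 && 3*t > 1.
Before v := 3*t: d < 10 && 3*t > 1
Before x := t - 2: d < 10 && 3*t > 1
Then branch requires 4*d < 11 && 3*t > 1; else branch requires d < 10 && 3*t > 1.
Before the if: (4*d > 2*t + 1 ==> (4*d < 11 && 3*t > 1)) && ((!(4*d > 2*t + 1)) ==> (d < 10 && 3*t > 1))
Answer: WP = (4*d > 2*t + 1 ==> (4*d < 11 && 3*t > 1)) && ((!(4*d > 2*t + 1)) ==> (d < 10 && 3*t > 1))


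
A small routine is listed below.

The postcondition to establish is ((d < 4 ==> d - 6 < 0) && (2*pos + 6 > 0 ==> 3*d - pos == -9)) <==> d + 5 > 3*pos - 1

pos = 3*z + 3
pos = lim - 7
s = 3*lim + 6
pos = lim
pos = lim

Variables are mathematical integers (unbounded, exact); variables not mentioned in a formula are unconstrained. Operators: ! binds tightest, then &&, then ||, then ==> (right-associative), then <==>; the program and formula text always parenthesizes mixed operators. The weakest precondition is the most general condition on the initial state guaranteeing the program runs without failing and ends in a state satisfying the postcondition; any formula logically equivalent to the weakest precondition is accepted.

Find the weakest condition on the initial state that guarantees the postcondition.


Working backward. After the program, the postcondition ((d < 4 ==> d - 6 < 0) && (2*pos + 6 > 0 ==> 3*d - pos == -9)) <==> d + 5 > 3*pos - 1 must hold; in canonical form it is ((d < 4 ==> d < 6) && (2*pos > -6 ==> 3*d == pos - 9)) <==> d > 3*pos - 6.
Before pos := lim: ((d < 4 ==> d < 6) && (2*lim > -6 ==> 3*d == lim - 9)) <==> d > 3*lim - 6
Before pos := lim: ((d < 4 ==> d < 6) && (2*lim > -6 ==> 3*d == lim - 9)) <==> d > 3*lim - 6
Before s := 3*lim + 6: ((d < 4 ==> d < 6) && (2*lim > -6 ==> 3*d == lim - 9)) <==> d > 3*lim - 6
Before pos := lim - 7: ((d < 4 ==> d < 6) && (2*lim > -6 ==> 3*d == lim - 9)) <==> d > 3*lim - 6
Before pos := 3*z + 3: ((d < 4 ==> d < 6) && (2*lim > -6 ==> 3*d == lim - 9)) <==> d > 3*lim - 6
Answer: WP = ((d < 4 ==> d < 6) && (2*lim > -6 ==> 3*d == lim - 9)) <==> d > 3*lim - 6


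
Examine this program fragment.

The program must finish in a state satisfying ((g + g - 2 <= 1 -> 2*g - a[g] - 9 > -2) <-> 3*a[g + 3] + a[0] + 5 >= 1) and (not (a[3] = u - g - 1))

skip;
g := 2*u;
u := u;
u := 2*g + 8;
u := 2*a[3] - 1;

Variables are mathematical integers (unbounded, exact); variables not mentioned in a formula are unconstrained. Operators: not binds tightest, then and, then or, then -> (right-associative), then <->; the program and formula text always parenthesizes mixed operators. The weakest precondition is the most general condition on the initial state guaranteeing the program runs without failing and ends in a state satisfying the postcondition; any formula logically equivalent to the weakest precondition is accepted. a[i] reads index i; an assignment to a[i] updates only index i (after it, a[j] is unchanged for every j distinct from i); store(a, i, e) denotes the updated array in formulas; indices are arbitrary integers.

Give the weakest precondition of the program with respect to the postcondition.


Working backward. After the program, the postcondition ((g + g - 2 <= 1 -> 2*g - a[g] - 9 > -2) <-> 3*a[g + 3] + a[0] + 5 >= 1) and (not (a[3] = u - g - 1)) must hold; in canonical form it is ((2*g <= 3 -> 2*g > a[g] + 7) <-> 3*a[g + 3] + a[0] >= -4) and (not (a[3] + g = u - 1)).
Before u := 2*a[3] - 1: ((2*g <= 3 -> 2*g > a[g] + 7) <-> 3*a[g + 3] + a[0] >= -4) and (not (g = a[3] - 2))
Before u := 2*g + 8: ((2*g <= 3 -> 2*g > a[g] + 7) <-> 3*a[g + 3] + a[0] >= -4) and (not (g = a[3] - 2))
Before u := u: ((2*g <= 3 -> 2*g > a[g] + 7) <-> 3*a[g + 3] + a[0] >= -4) and (not (g = a[3] - 2))
Before g := 2*u: ((4*u <= 3 -> 4*u > a[2*u] + 7) <-> 3*a[2*u + 3] + a[0] >= -4) and (not (2*u = a[3] - 2))
Before skip: ((4*u <= 3 -> 4*u > a[2*u] + 7) <-> 3*a[2*u + 3] + a[0] >= -4) and (not (2*u = a[3] - 2))
Answer: WP = ((4*u <= 3 -> 4*u > a[2*u] + 7) <-> 3*a[2*u + 3] + a[0] >= -4) and (not (2*u = a[3] - 2))


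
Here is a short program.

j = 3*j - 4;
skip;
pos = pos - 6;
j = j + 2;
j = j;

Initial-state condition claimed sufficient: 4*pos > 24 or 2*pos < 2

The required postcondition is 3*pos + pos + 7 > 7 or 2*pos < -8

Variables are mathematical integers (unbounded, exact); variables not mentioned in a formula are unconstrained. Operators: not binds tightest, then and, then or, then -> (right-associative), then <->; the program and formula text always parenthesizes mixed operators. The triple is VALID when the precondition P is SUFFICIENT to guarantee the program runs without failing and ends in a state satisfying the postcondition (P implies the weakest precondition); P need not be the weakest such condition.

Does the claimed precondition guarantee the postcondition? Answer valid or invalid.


Working backward. After the program, the postcondition 3*pos + pos + 7 > 7 or 2*pos < -8 must hold; in canonical form it is 4*pos > 0 or 2*pos < -8.
Before j := j: 4*pos > 0 or 2*pos < -8
Before j := j + 2: 4*pos > 0 or 2*pos < -8
Before pos := pos - 6: 4*pos > 24 or 2*pos < 4
Before skip: 4*pos > 24 or 2*pos < 4
Before j := 3*j - 4: 4*pos > 24 or 2*pos < 4
The weakest precondition is 4*pos > 24 or 2*pos < 4.
Check whether 4*pos > 24 or 2*pos < 2 implies it.
Every state satisfying the precondition satisfies the weakest precondition: the implication holds.
Answer: valid


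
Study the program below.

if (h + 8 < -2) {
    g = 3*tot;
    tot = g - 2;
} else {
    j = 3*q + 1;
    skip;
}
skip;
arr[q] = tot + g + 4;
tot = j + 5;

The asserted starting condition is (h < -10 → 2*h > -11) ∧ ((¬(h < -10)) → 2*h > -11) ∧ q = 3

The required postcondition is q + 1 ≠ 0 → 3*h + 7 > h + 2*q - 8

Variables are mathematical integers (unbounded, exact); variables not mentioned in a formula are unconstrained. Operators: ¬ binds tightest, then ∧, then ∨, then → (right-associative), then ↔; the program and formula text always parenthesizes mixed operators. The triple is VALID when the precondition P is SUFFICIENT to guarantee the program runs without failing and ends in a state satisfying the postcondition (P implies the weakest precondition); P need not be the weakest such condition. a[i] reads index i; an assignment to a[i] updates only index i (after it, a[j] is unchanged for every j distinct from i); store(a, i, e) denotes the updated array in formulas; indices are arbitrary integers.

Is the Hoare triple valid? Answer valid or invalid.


Working backward. After the program, the postcondition q + 1 ≠ 0 → 3*h + 7 > h + 2*q - 8 must hold; in canonical form it is q ≠ -1 → 2*h > 2*q - 15.
Before tot := j + 5: q ≠ -1 → 2*h > 2*q - 15
Before arr[q] := tot + g + 4: q ≠ -1 → 2*h > 2*q - 15
Before skip: q ≠ -1 → 2*h > 2*q - 15
Then branch requires q ≠ -1 → 2*h > 2*q - 15; else branch requires q ≠ -1 → 2*h > 2*q - 15.
Before the if: (h < -10 → (q ≠ -1 → 2*h > 2*q - 15)) ∧ ((¬(h < -10)) → (q ≠ -1 → 2*h > 2*q - 15))
The weakest precondition is (h < -10 → (q ≠ -1 → 2*h > 2*q - 15)) ∧ ((¬(h < -10)) → (q ≠ -1 → 2*h > 2*q - 15)).
Check whether (h < -10 → 2*h > -11) ∧ ((¬(h < -10)) → 2*h > -11) ∧ q = 3 implies it.
Countermodel: at the initial state h = -5, q = 3, the precondition holds but the weakest precondition fails.
Answer: invalid


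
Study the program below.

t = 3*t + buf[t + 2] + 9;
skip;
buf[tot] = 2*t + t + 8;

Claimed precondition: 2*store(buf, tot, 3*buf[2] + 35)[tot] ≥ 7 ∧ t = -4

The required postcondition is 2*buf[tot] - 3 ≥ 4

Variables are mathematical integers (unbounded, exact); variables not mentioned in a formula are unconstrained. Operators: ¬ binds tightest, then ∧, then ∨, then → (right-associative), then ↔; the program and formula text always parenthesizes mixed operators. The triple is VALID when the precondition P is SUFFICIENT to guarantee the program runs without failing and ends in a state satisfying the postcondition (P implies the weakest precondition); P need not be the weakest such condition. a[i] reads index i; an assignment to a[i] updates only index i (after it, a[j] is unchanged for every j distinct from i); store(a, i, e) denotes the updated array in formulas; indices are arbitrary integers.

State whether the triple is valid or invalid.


Working backward. After the program, the postcondition 2*buf[tot] - 3 ≥ 4 must hold; in canonical form it is 2*buf[tot] ≥ 7.
Before buf[tot] := 2*t + t + 8: 2*store(buf, tot, 3*t + 8)[tot] ≥ 7
Before skip: 2*store(buf, tot, 3*t + 8)[tot] ≥ 7
Before t := 3*t + buf[t + 2] + 9: 2*store(buf, tot, 3*buf[t + 2] + 9*t + 35)[tot] ≥ 7
The weakest precondition is 2*store(buf, tot, 3*buf[t + 2] + 9*t + 35)[tot] ≥ 7.
Check whether 2*store(buf, tot, 3*buf[2] + 35)[tot] ≥ 7 ∧ t = -4 implies it.
Countermodel: at the initial state buf = {[-2] = -17422, [0] = 0, [2] = 0, elsewhere 0}, t = -4, tot = 0, the precondition holds but the weakest precondition fails.
Answer: invalid
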